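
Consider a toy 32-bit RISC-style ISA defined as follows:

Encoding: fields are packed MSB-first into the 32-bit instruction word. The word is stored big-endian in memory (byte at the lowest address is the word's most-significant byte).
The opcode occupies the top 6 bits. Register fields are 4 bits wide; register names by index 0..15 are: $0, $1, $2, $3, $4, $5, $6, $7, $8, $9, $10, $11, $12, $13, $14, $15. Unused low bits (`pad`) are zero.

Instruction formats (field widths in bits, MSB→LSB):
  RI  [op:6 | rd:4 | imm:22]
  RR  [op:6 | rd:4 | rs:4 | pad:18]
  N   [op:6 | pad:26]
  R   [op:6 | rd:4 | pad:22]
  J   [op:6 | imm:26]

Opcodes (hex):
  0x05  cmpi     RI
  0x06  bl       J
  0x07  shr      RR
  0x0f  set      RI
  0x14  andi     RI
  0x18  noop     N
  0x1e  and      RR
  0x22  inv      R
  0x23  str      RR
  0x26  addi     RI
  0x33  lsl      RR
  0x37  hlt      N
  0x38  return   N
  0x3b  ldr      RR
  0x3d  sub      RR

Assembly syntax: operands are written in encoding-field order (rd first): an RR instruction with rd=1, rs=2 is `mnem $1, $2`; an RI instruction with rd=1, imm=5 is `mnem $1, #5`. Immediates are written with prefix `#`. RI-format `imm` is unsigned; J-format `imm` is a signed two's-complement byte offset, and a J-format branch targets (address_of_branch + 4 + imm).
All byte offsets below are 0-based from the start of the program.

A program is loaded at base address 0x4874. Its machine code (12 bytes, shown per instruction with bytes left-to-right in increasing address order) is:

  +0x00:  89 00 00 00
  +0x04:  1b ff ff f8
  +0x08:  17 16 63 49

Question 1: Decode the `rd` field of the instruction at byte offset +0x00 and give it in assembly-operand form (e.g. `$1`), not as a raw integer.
$4

[00] 89 00 00 00 → 0x89000000
  op=0x89000000>>26=0x22 ⇒ inv (R)
  rd@[25:22]=0x4 ⇒ $4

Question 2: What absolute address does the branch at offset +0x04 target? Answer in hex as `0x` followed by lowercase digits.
off 0x04: read 1b ff ff f8 as big → 0x1bfffff8
  op=0x1bfffff8>>26=0x6 ⇒ bl (J)
  imm: (w>>0)&0x3ffffff=0x3fffff8 (s26→-8) → #-8
  target = base 0x4874 + off 0x04 + 4 + imm -8 = 0x4874

0x4874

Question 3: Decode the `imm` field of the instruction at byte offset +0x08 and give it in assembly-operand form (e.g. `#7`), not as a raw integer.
+0x08: 17 16 63 49 ⇒ word 0x17166349 (big)
  top 6b → 0x5 → cmpi [RI]
  [25:22] rd=12 = $12
  [21:0] imm=1467209 = #1467209

#1467209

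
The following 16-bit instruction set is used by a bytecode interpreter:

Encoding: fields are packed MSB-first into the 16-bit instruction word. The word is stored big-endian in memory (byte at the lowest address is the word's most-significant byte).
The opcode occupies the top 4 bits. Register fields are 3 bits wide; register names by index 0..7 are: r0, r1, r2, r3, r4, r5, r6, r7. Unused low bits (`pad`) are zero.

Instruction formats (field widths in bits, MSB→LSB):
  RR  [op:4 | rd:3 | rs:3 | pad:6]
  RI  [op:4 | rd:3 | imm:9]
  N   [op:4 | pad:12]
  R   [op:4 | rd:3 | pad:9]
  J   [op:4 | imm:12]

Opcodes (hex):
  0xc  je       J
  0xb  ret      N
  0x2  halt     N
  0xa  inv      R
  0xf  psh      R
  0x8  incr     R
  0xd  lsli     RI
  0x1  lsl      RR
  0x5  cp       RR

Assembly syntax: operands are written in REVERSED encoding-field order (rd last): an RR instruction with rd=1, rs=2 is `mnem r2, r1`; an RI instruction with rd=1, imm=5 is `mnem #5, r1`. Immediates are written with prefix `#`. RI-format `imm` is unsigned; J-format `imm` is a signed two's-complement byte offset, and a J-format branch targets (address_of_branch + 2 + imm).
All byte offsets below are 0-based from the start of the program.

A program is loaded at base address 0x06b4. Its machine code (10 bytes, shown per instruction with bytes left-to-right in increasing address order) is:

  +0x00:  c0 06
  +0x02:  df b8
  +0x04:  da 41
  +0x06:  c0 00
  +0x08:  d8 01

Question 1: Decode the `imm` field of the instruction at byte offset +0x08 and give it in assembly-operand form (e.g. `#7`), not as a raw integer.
#1

+0x08: d8 01 ⇒ word 0xd801 (big)
  top 4b → 0xd → lsli [RI]
  rd@[11:9]=0x4 ⇒ r4
  imm@[8:0]=0x1 ⇒ #1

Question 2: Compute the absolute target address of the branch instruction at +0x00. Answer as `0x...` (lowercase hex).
@+00  big-endian(c0 06) = 0xc006
  op=0xc006>>12=0xc ⇒ je (J)
  imm@[11:0]=0x6 ⇒ #6
  target = base 0x06b4 + off 0x00 + 2 + imm 6 = 0x06bc

0x06bc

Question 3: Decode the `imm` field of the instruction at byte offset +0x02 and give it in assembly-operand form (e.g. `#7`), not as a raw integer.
[02] df b8 → 0xdfb8
  op=0xdfb8>>12=0xd ⇒ lsli (RI)
  [11:9] rd=7 = r7
  [8:0] imm=440 = #440

#440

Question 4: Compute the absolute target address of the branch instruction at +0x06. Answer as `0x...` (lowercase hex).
off 0x06: read c0 00 as big → 0xc000
  opcode bits[15:12]=0xc: je/J
  imm: (w>>0)&0xfff=0x0 → #0
  target = base 0x06b4 + off 0x06 + 2 + imm 0 = 0x06bc

0x06bc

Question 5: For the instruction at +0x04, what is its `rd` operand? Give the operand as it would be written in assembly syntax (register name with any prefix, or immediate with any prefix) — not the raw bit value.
[04] da 41 → 0xda41
  top 4b → 0xd → lsli [RI]
  rd: (w>>9)&0x7=0x5 → r5
  imm: (w>>0)&0x1ff=0x41 → #65

r5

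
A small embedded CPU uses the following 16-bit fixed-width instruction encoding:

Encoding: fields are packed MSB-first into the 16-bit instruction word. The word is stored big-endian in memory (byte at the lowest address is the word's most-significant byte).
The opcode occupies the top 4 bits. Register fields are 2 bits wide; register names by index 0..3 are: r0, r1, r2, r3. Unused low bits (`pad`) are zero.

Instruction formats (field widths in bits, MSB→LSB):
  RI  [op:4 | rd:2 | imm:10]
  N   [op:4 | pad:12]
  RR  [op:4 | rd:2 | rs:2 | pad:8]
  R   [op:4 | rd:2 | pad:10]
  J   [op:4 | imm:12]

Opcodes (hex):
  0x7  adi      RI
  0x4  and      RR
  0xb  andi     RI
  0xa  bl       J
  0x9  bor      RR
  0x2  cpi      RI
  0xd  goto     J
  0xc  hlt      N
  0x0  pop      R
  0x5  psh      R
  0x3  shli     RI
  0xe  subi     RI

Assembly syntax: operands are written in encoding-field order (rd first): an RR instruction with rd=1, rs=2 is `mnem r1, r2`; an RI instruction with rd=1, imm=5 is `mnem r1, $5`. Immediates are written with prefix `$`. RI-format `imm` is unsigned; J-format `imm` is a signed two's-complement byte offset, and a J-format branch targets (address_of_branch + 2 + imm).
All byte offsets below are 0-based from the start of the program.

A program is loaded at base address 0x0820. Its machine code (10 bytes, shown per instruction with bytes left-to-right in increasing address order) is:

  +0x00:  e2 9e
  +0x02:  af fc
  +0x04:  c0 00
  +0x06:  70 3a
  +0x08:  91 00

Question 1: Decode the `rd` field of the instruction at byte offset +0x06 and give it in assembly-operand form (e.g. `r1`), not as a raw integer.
r0

off 0x06: read 70 3a as big → 0x703a
  opcode bits[15:12]=0x7: adi/RI
  rd@[11:10]=0x0 ⇒ r0
  imm@[9:0]=0x3a ⇒ $58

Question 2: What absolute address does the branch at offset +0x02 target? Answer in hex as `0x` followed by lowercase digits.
off 0x02: read af fc as big → 0xaffc
  op=0xaffc>>12=0xa ⇒ bl (J)
  imm: (w>>0)&0xfff=0xffc (s12→-4) → $-4
  target = base 0x0820 + off 0x02 + 2 + imm -4 = 0x0820

0x0820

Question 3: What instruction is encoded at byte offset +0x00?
subi r0, $670

off 0x00: read e2 9e as big → 0xe29e
  op=0xe29e>>12=0xe ⇒ subi (RI)
  rd@[11:10]=0x0 ⇒ r0
  imm@[9:0]=0x29e ⇒ $670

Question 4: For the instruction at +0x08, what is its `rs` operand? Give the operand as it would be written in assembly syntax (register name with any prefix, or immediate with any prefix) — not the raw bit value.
r1

+0x08: 91 00 ⇒ word 0x9100 (big)
  op=0x9100>>12=0x9 ⇒ bor (RR)
  [11:10] rd=0 = r0
  [9:8] rs=1 = r1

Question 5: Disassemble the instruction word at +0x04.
+0x04: c0 00 ⇒ word 0xc000 (big)
  op=0xc000>>12=0xc ⇒ hlt (N)

hlt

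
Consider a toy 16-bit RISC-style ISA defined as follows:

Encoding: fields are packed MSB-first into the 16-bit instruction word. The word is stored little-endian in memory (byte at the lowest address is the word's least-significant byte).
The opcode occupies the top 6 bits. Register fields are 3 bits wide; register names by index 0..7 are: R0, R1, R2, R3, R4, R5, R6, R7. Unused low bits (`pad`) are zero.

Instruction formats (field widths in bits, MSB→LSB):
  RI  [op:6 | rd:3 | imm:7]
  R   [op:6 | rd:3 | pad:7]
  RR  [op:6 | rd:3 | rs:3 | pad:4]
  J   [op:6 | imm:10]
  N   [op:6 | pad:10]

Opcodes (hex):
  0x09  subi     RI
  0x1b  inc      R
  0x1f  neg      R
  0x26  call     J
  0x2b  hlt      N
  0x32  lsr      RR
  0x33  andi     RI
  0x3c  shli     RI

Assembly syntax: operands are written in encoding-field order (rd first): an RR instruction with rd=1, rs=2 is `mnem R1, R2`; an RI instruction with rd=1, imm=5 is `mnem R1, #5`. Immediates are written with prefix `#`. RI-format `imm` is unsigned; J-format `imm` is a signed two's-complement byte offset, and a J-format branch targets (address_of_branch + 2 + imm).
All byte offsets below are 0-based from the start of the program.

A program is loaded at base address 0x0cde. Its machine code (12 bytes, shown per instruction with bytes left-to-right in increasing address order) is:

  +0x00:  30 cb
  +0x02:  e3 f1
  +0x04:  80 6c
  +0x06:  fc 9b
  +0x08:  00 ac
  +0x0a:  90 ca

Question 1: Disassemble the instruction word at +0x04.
inc R1

off 0x04: read 80 6c as little → 0x6c80
  opcode bits[15:10]=0x1b: inc/R
  rd: (w>>7)&0x7=0x1 → R1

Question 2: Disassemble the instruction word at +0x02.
+0x02: e3 f1 ⇒ word 0xf1e3 (little)
  op=0xf1e3>>10=0x3c ⇒ shli (RI)
  [9:7] rd=3 = R3
  [6:0] imm=99 = #99

shli R3, #99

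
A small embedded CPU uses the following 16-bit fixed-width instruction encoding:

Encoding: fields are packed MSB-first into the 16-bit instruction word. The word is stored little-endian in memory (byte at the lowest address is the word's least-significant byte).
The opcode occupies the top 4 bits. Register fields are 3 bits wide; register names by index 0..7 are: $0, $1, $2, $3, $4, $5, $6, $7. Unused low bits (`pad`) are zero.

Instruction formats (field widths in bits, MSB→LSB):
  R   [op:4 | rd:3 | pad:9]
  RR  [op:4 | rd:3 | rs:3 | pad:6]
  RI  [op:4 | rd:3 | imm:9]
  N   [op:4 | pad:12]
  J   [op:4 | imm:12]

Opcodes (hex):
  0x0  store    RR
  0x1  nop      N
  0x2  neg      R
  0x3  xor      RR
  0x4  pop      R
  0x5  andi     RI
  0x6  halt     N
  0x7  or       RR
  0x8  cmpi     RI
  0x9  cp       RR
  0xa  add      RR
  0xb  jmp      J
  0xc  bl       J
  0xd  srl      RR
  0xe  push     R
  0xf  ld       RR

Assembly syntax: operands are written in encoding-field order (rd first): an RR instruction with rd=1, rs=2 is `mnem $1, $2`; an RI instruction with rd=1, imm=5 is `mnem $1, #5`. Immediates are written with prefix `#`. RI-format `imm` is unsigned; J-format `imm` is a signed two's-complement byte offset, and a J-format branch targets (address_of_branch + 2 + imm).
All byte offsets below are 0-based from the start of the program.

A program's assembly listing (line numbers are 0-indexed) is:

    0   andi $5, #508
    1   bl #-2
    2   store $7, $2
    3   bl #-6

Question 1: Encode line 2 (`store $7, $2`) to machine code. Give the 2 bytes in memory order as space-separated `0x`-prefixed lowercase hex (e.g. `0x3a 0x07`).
0x80 0x0e

L2: store op=0x0:4|rd=7:3|rs=2:3|pad=0:6 ⇒ 0x0e80 ⇒ little 80 0e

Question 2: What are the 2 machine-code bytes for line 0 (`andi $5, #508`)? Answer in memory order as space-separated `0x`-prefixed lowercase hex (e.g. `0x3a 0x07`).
0. andi fields op=0x5:4|rd=5:3|imm=508:9 → word 5bfch → fc 5b

0xfc 0x5b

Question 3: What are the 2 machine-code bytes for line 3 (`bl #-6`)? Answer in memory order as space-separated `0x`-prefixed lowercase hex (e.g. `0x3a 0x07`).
0xfa 0xcf

3. bl fields op=0xc:4|imm=-6:12 → word cffah → fa cf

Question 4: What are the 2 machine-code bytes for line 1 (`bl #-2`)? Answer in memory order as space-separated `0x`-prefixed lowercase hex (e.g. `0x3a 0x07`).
L1: bl op=0xc:4|imm=-2:12 ⇒ 0xcffe ⇒ little fe cf

0xfe 0xcf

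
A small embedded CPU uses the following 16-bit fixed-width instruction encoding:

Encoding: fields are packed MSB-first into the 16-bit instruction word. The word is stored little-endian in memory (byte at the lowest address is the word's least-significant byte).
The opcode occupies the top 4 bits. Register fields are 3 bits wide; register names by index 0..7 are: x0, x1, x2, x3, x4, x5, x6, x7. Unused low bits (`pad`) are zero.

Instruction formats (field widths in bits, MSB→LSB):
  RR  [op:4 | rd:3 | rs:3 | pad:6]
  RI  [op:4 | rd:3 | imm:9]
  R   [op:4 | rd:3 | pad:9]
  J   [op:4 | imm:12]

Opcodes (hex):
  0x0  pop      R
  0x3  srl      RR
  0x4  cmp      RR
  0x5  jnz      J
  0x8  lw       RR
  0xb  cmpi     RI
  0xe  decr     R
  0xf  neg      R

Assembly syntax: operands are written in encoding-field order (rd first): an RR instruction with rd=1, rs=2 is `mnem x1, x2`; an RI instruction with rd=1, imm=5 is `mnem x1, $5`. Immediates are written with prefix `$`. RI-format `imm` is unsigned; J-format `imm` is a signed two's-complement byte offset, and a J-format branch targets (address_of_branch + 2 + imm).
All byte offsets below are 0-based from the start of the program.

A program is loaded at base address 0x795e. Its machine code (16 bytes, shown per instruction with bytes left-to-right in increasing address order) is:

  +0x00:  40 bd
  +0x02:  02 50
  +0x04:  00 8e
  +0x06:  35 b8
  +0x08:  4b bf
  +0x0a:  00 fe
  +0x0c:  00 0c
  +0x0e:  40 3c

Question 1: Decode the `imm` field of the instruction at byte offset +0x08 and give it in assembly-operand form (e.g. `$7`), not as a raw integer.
off 0x08: read 4b bf as little → 0xbf4b
  op=0xbf4b>>12=0xb ⇒ cmpi (RI)
  rd: (w>>9)&0x7=0x7 → x7
  imm: (w>>0)&0x1ff=0x14b → $331

$331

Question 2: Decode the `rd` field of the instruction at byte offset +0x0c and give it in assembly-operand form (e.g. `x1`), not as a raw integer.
@+0c  little-endian(00 0c) = 0x0c00
  top 4b → 0x0 → pop [R]
  rd: (w>>9)&0x7=0x6 → x6

x6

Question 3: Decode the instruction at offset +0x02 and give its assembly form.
jnz $2

[02] 02 50 → 0x5002
  opcode bits[15:12]=0x5: jnz/J
  imm@[11:0]=0x2 ⇒ $2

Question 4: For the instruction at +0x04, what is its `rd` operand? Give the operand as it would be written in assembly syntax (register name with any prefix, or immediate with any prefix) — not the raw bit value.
@+04  little-endian(00 8e) = 0x8e00
  op=0x8e00>>12=0x8 ⇒ lw (RR)
  [11:9] rd=7 = x7
  [8:6] rs=0 = x0

x7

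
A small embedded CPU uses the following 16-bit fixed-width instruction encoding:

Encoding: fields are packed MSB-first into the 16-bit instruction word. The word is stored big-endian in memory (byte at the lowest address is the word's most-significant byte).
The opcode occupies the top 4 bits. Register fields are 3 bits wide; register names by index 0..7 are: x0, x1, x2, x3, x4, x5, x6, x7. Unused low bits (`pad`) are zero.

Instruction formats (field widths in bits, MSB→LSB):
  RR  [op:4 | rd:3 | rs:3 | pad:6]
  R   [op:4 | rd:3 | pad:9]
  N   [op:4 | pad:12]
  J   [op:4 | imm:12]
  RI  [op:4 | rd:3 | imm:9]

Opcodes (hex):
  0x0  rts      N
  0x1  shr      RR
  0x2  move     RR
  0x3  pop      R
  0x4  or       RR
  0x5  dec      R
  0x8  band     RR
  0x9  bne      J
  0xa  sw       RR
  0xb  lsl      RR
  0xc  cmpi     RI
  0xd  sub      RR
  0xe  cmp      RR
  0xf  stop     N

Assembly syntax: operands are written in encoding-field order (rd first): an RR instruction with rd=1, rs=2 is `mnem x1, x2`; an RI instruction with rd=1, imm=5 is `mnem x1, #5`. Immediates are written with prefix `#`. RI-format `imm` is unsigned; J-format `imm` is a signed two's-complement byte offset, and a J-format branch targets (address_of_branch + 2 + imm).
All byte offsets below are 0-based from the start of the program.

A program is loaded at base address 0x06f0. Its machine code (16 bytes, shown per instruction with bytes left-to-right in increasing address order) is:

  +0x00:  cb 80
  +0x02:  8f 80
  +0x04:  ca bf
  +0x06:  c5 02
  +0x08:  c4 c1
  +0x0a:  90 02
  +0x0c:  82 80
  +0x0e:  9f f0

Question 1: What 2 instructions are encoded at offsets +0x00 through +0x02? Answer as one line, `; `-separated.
@+00  big-endian(cb 80) = 0xcb80
  opcode bits[15:12]=0xc: cmpi/RI
  rd@[11:9]=0x5 ⇒ x5
  imm@[8:0]=0x180 ⇒ #384
@+02  big-endian(8f 80) = 0x8f80
  opcode bits[15:12]=0x8: band/RR
  rd@[11:9]=0x7 ⇒ x7
  rs@[8:6]=0x6 ⇒ x6

cmpi x5, #384; band x7, x6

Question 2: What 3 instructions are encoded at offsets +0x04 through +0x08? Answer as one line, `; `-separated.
cmpi x5, #191; cmpi x2, #258; cmpi x2, #193

@+04  big-endian(ca bf) = 0xcabf
  top 4b → 0xc → cmpi [RI]
  rd@[11:9]=0x5 ⇒ x5
  imm@[8:0]=0xbf ⇒ #191
@+06  big-endian(c5 02) = 0xc502
  top 4b → 0xc → cmpi [RI]
  rd@[11:9]=0x2 ⇒ x2
  imm@[8:0]=0x102 ⇒ #258
@+08  big-endian(c4 c1) = 0xc4c1
  top 4b → 0xc → cmpi [RI]
  rd@[11:9]=0x2 ⇒ x2
  imm@[8:0]=0xc1 ⇒ #193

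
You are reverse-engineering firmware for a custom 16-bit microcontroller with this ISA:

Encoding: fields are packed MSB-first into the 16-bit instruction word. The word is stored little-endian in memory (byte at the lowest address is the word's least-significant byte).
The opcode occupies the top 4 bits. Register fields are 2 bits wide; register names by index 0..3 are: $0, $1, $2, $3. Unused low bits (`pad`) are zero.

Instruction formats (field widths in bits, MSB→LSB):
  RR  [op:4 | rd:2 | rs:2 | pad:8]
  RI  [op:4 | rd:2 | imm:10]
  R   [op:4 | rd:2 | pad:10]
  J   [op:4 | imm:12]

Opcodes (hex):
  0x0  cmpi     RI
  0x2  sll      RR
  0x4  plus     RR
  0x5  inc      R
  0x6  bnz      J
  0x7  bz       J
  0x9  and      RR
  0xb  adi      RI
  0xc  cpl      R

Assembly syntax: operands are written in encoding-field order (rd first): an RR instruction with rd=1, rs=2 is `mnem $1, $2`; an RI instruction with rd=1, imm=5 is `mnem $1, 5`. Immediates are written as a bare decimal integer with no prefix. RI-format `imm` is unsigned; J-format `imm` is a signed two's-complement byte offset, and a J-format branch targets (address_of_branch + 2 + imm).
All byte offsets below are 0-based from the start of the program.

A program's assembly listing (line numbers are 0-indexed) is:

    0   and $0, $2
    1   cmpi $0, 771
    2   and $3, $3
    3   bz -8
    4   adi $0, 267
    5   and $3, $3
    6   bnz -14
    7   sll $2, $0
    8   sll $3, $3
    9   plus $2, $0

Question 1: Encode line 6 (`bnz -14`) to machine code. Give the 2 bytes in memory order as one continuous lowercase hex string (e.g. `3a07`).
f26f

6. bnz fields op=0x6:4|imm=-14:12 → word 6ff2h → f2 6f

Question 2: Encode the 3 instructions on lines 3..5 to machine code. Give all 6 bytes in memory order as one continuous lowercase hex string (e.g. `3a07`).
line 3 (bz): pack op=0x7:4|imm=-8:12 = 0x7ff8; little→ f8 7f
line 4 (adi): pack op=0xb:4|rd=0:2|imm=267:10 = 0xb10b; little→ 0b b1
line 5 (and): pack op=0x9:4|rd=3:2|rs=3:2|pad=0:8 = 0x9f00; little→ 00 9f

f87f0bb1009f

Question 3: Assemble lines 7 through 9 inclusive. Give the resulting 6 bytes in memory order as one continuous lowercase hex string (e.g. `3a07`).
0028002f0048

7. sll fields op=0x2:4|rd=2:2|rs=0:2|pad=0:8 → word 2800h → 00 28
8. sll fields op=0x2:4|rd=3:2|rs=3:2|pad=0:8 → word 2f00h → 00 2f
9. plus fields op=0x4:4|rd=2:2|rs=0:2|pad=0:8 → word 4800h → 00 48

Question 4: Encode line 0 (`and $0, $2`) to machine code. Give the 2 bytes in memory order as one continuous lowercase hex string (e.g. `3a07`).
line 0 (and): pack op=0x9:4|rd=0:2|rs=2:2|pad=0:8 = 0x9200; little→ 00 92

0092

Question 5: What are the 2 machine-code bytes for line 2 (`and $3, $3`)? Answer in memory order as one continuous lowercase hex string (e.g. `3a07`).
009f

L2: and op=0x9:4|rd=3:2|rs=3:2|pad=0:8 ⇒ 0x9f00 ⇒ little 00 9f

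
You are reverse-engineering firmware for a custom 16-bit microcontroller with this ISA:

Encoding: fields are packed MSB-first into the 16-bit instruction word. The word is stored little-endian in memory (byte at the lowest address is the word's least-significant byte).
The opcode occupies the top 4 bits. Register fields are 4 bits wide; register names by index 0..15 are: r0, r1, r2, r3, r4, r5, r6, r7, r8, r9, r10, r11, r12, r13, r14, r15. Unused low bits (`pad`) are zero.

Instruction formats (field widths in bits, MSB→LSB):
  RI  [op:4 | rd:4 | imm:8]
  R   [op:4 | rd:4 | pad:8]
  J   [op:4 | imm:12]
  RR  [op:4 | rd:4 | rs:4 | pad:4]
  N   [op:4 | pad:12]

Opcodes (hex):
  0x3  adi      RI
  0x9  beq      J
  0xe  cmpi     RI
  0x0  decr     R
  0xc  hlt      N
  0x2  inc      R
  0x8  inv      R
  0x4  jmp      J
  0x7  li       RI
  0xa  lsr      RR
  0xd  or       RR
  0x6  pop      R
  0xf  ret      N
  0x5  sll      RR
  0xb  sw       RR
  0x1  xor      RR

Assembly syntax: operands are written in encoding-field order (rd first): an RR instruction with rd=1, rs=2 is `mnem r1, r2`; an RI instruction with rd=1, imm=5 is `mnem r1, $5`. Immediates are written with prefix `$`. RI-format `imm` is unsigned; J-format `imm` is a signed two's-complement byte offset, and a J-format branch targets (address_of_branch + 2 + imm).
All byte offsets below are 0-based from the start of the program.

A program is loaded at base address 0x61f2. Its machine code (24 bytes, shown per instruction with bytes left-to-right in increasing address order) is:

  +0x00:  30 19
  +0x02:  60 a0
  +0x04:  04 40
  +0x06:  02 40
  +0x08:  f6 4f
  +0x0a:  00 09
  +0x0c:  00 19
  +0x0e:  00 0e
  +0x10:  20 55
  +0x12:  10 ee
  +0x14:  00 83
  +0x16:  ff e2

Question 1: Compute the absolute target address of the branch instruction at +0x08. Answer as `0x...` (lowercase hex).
0x61f2

@+08  little-endian(f6 4f) = 0x4ff6
  top 4b → 0x4 → jmp [J]
  imm: (w>>0)&0xfff=0xff6 (s12→-10) → $-10
  target = base 0x61f2 + off 0x08 + 2 + imm -10 = 0x61f2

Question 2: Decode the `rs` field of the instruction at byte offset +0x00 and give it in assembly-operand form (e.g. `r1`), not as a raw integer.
[00] 30 19 → 0x1930
  opcode bits[15:12]=0x1: xor/RR
  rd@[11:8]=0x9 ⇒ r9
  rs@[7:4]=0x3 ⇒ r3

r3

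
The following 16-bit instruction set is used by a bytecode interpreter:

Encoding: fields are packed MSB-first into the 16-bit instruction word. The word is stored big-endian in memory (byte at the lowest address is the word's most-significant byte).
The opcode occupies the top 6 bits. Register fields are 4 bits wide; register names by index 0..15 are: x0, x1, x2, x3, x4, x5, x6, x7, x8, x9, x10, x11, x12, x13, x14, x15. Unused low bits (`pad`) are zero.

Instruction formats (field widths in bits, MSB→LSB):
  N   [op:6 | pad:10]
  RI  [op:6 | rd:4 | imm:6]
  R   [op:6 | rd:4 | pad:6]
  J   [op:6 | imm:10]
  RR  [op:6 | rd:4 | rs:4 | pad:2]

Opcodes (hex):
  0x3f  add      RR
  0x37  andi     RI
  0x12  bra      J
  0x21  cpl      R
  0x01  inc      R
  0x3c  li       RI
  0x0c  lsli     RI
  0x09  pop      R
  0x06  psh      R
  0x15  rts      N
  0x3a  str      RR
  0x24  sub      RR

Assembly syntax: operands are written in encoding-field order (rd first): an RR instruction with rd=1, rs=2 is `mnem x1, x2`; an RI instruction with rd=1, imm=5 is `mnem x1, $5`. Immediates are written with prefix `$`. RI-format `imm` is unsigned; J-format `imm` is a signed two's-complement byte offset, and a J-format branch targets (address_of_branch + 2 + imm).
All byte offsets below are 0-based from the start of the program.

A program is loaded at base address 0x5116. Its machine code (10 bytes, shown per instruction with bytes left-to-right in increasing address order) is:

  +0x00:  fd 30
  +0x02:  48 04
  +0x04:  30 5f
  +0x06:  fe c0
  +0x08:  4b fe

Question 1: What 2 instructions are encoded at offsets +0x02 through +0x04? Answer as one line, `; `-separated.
+0x02: 48 04 ⇒ word 0x4804 (big)
  opcode bits[15:10]=0x12: bra/J
  imm@[9:0]=0x4 ⇒ $4
+0x04: 30 5f ⇒ word 0x305f (big)
  opcode bits[15:10]=0xc: lsli/RI
  rd@[9:6]=0x1 ⇒ x1
  imm@[5:0]=0x1f ⇒ $31

bra $4; lsli x1, $31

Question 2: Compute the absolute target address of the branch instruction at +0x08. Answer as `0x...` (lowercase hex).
@+08  big-endian(4b fe) = 0x4bfe
  op=0x4bfe>>10=0x12 ⇒ bra (J)
  imm@[9:0]=0x3fe (s10→-2) ⇒ $-2
  target = base 0x5116 + off 0x08 + 2 + imm -2 = 0x511e

0x511e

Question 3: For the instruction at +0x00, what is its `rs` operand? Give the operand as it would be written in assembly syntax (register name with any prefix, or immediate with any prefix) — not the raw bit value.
+0x00: fd 30 ⇒ word 0xfd30 (big)
  opcode bits[15:10]=0x3f: add/RR
  rd: (w>>6)&0xf=0x4 → x4
  rs: (w>>2)&0xf=0xc → x12

x12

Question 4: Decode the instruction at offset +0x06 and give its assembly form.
[06] fe c0 → 0xfec0
  op=0xfec0>>10=0x3f ⇒ add (RR)
  rd: (w>>6)&0xf=0xb → x11
  rs: (w>>2)&0xf=0x0 → x0

add x11, x0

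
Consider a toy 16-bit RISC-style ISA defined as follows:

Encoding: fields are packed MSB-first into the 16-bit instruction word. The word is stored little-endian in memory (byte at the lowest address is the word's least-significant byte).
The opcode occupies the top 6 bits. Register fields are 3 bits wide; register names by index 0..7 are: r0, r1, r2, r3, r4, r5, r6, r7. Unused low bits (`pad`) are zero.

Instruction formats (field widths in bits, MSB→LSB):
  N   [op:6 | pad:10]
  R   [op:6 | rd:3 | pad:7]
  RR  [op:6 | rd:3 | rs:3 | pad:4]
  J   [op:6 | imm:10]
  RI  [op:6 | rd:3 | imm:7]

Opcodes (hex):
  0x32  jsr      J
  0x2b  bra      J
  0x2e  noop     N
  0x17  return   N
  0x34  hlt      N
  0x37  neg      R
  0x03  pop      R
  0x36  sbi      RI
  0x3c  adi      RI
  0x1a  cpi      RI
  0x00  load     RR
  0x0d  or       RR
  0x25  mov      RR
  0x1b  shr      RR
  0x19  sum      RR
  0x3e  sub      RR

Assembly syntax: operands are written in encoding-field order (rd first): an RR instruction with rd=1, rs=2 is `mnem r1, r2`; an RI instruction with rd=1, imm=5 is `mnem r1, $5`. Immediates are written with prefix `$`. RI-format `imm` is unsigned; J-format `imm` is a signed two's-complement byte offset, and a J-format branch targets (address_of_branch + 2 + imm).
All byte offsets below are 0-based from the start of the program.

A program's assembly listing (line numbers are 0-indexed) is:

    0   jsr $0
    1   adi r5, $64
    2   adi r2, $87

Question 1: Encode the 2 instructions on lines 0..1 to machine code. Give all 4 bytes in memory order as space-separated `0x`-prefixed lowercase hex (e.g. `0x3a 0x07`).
line 0 (jsr): pack op=0x32:6|imm=0:10 = 0xc800; little→ 00 c8
line 1 (adi): pack op=0x3c:6|rd=5:3|imm=64:7 = 0xf2c0; little→ c0 f2

0x00 0xc8 0xc0 0xf2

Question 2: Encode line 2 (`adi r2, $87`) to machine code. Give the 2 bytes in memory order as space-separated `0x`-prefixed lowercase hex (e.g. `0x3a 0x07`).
2. adi fields op=0x3c:6|rd=2:3|imm=87:7 → word f157h → 57 f1

0x57 0xf1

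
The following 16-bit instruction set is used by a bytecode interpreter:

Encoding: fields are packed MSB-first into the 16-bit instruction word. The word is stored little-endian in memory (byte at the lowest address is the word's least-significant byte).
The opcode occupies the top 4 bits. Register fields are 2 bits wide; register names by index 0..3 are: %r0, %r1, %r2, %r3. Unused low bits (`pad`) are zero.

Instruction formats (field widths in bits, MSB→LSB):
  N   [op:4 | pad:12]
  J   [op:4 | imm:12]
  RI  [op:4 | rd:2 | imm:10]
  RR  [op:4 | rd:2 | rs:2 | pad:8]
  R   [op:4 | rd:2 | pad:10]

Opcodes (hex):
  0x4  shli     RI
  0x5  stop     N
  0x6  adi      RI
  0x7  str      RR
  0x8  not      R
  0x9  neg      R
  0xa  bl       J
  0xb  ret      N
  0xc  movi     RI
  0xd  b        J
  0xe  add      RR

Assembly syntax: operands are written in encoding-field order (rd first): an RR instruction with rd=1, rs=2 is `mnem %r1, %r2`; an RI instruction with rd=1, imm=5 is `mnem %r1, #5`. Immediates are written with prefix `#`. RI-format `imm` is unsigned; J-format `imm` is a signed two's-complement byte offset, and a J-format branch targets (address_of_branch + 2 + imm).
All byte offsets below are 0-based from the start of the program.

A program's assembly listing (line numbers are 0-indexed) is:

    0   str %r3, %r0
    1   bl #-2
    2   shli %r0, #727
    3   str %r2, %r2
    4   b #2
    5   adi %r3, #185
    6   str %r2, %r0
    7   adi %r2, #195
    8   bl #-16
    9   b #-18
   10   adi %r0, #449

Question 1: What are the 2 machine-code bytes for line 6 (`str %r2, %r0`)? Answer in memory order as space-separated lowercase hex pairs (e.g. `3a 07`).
00 78

L6: str op=0x7:4|rd=2:2|rs=0:2|pad=0:8 ⇒ 0x7800 ⇒ little 00 78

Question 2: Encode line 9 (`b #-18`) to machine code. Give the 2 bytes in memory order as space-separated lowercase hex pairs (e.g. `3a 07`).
line 9 (b): pack op=0xd:4|imm=-18:12 = 0xdfee; little→ ee df

ee df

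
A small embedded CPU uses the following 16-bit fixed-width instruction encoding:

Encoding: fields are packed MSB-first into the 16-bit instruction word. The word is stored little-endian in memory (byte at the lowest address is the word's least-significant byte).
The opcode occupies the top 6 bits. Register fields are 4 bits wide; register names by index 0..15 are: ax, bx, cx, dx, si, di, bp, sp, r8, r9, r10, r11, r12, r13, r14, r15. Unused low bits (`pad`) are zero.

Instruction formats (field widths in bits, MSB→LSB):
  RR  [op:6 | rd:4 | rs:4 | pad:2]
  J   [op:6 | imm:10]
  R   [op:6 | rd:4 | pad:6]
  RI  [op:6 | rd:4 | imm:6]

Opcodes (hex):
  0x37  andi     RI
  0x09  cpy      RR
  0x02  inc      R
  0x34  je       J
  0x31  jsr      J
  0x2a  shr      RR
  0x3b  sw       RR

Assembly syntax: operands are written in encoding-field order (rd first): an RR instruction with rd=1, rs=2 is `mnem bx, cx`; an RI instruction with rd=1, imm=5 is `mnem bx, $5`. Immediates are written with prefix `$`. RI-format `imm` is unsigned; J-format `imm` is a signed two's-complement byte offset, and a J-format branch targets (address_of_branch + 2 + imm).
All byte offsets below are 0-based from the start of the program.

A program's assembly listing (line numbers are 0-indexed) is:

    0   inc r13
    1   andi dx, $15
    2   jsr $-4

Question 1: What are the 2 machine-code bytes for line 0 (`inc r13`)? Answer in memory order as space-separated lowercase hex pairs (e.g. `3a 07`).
40 0b

0. inc fields op=0x2:6|rd=13:4|pad=0:6 → word 0b40h → 40 0b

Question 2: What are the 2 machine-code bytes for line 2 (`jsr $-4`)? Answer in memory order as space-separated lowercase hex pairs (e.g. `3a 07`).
L2: jsr op=0x31:6|imm=-4:10 ⇒ 0xc7fc ⇒ little fc c7

fc c7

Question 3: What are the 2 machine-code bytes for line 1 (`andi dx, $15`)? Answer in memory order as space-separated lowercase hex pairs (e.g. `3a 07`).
cf dc

1. andi fields op=0x37:6|rd=3:4|imm=15:6 → word dccfh → cf dc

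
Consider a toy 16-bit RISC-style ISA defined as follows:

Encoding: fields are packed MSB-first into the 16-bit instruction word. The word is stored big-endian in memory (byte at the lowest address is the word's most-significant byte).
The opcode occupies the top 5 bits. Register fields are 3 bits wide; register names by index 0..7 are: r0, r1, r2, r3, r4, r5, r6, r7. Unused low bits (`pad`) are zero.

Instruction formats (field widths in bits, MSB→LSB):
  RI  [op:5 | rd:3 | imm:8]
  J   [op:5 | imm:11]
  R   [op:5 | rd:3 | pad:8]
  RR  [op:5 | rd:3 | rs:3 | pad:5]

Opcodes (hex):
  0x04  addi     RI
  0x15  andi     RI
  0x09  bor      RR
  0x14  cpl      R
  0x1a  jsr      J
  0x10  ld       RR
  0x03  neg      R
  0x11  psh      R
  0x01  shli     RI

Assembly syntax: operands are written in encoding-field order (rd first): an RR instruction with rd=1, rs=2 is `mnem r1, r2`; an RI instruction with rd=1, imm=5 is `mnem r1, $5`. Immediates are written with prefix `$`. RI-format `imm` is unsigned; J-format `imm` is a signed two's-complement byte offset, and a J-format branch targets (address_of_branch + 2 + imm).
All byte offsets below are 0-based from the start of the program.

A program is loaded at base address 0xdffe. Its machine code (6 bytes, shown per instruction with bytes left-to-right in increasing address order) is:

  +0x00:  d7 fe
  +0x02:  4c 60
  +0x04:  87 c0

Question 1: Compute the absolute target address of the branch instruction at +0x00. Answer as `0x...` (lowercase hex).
0xdffe

off 0x00: read d7 fe as big → 0xd7fe
  top 5b → 0x1a → jsr [J]
  imm@[10:0]=0x7fe (s11→-2) ⇒ $-2
  target = base 0xdffe + off 0x00 + 2 + imm -2 = 0xdffe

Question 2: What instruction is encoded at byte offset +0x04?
+0x04: 87 c0 ⇒ word 0x87c0 (big)
  top 5b → 0x10 → ld [RR]
  rd: (w>>8)&0x7=0x7 → r7
  rs: (w>>5)&0x7=0x6 → r6

ld r7, r6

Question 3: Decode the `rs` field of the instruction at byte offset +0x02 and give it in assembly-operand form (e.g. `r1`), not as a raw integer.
+0x02: 4c 60 ⇒ word 0x4c60 (big)
  opcode bits[15:11]=0x9: bor/RR
  rd@[10:8]=0x4 ⇒ r4
  rs@[7:5]=0x3 ⇒ r3

r3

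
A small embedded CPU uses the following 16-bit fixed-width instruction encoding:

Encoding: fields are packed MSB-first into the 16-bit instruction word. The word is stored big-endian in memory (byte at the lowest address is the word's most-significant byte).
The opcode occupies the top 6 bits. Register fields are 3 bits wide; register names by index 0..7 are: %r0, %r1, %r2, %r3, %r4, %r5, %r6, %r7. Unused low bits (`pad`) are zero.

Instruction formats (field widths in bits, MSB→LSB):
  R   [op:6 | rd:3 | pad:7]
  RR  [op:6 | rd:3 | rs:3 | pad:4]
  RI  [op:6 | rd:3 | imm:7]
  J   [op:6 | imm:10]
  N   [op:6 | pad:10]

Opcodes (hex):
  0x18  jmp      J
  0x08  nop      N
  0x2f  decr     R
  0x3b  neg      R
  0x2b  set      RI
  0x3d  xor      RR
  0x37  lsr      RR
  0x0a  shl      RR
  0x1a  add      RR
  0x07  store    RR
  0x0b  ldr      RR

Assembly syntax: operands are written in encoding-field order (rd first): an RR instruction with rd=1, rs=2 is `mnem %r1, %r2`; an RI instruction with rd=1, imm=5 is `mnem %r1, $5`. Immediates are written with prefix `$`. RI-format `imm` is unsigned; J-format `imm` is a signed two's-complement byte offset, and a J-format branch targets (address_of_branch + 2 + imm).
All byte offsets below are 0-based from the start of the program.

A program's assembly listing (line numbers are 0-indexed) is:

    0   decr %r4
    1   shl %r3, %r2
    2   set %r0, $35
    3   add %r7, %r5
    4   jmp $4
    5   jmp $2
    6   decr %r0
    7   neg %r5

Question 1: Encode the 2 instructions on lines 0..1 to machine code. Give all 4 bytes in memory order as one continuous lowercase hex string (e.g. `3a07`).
be0029a0

0. decr fields op=0x2f:6|rd=4:3|pad=0:7 → word be00h → be 00
1. shl fields op=0xa:6|rd=3:3|rs=2:3|pad=0:4 → word 29a0h → 29 a0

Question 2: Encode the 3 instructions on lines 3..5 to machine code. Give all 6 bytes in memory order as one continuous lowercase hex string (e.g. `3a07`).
6bd060046002

3. add fields op=0x1a:6|rd=7:3|rs=5:3|pad=0:4 → word 6bd0h → 6b d0
4. jmp fields op=0x18:6|imm=4:10 → word 6004h → 60 04
5. jmp fields op=0x18:6|imm=2:10 → word 6002h → 60 02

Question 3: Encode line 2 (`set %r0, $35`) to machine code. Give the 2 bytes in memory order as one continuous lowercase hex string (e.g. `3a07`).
ac23

L2: set op=0x2b:6|rd=0:3|imm=35:7 ⇒ 0xac23 ⇒ big ac 23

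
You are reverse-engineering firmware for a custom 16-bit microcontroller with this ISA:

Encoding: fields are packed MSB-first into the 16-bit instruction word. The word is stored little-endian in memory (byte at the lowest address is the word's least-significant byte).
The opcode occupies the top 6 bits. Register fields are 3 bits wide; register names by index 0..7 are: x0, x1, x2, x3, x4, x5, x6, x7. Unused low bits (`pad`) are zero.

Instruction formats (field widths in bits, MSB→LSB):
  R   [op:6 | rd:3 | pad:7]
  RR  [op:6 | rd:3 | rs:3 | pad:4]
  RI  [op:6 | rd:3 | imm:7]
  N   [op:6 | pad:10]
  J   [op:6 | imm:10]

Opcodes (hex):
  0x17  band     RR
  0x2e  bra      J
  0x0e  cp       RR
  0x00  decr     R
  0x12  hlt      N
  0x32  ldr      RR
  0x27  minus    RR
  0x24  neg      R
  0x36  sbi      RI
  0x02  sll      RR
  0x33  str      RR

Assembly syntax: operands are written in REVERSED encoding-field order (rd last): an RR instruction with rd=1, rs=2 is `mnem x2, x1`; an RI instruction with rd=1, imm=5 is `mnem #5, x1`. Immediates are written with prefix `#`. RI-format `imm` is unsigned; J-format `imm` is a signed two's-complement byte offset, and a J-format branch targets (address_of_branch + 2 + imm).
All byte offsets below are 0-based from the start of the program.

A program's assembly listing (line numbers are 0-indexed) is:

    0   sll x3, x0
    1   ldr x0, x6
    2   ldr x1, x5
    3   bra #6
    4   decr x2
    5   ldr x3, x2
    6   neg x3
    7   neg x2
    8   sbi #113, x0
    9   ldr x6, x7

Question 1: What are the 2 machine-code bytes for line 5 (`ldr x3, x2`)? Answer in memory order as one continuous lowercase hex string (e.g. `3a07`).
30c9

line 5 (ldr): pack op=0x32:6|rd=2:3|rs=3:3|pad=0:4 = 0xc930; little→ 30 c9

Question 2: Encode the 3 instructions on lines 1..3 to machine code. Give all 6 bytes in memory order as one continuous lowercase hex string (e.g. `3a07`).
00cb90ca06b8

line 1 (ldr): pack op=0x32:6|rd=6:3|rs=0:3|pad=0:4 = 0xcb00; little→ 00 cb
line 2 (ldr): pack op=0x32:6|rd=5:3|rs=1:3|pad=0:4 = 0xca90; little→ 90 ca
line 3 (bra): pack op=0x2e:6|imm=6:10 = 0xb806; little→ 06 b8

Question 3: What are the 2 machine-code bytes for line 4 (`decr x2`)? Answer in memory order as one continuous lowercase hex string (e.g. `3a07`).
line 4 (decr): pack op=0x0:6|rd=2:3|pad=0:7 = 0x0100; little→ 00 01

0001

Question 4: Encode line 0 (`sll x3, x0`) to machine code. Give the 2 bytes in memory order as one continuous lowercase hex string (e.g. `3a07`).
L0: sll op=0x2:6|rd=0:3|rs=3:3|pad=0:4 ⇒ 0x0830 ⇒ little 30 08

3008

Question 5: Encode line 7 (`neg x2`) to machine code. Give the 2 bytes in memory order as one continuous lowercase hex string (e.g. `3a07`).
line 7 (neg): pack op=0x24:6|rd=2:3|pad=0:7 = 0x9100; little→ 00 91

0091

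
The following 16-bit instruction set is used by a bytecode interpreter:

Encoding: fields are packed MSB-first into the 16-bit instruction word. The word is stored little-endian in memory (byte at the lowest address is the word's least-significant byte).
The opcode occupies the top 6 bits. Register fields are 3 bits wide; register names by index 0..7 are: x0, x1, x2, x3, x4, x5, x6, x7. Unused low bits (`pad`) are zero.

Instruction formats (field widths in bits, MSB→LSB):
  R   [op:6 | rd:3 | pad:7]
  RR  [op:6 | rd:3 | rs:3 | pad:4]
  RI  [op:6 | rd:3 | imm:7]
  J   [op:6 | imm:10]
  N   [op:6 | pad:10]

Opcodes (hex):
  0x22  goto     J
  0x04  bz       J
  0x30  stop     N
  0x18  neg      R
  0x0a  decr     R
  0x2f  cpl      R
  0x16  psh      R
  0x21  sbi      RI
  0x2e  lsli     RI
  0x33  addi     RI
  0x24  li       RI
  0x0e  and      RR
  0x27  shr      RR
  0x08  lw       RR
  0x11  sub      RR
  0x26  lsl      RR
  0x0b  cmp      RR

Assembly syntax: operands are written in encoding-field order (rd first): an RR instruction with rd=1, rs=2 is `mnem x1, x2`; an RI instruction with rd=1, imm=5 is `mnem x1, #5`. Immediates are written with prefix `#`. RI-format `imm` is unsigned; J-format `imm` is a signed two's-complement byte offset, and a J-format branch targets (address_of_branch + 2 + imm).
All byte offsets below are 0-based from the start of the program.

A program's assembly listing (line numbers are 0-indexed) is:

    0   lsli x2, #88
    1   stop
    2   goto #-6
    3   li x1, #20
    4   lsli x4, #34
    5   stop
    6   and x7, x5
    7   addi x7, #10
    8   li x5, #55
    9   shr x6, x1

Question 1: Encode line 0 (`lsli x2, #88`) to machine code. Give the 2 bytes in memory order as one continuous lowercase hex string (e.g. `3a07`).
58b9

0. lsli fields op=0x2e:6|rd=2:3|imm=88:7 → word b958h → 58 b9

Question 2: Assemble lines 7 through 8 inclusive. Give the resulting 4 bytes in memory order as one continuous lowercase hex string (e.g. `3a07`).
8acfb792

L7: addi op=0x33:6|rd=7:3|imm=10:7 ⇒ 0xcf8a ⇒ little 8a cf
L8: li op=0x24:6|rd=5:3|imm=55:7 ⇒ 0x92b7 ⇒ little b7 92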